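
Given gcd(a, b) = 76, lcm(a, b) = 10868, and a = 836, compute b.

Using ab = gcd(a,b)·lcm(a,b) = 76·10868 = 825968, we get b = 825968/836 = 988.

988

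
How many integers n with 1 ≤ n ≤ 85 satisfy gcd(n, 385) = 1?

Prime factors of 385: 5, 7, 11. Count integers ≤ 85 divisible by none of them.
By inclusion–exclusion: 85 − ⌊85/5⌋ − ⌊85/7⌋ − ⌊85/11⌋ + ⌊85/35⌋ + ⌊85/55⌋ + ⌊85/77⌋ − ⌊85/385⌋ = 53.

53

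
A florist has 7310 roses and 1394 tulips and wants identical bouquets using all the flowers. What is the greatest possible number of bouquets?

34

Euclid: 7310 = 5·1394 + 340; 1394 = 4·340 + 34; 340 = 10·34 + 0. Last nonzero remainder: 34.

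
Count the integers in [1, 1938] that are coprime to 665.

Prime factors of 665: 5, 7, 19. Count integers ≤ 1938 divisible by none of them.
By inclusion–exclusion: 1938 − ⌊1938/5⌋ − ⌊1938/7⌋ − ⌊1938/19⌋ + ⌊1938/35⌋ + ⌊1938/95⌋ + ⌊1938/133⌋ − ⌊1938/665⌋ = 1260.

1260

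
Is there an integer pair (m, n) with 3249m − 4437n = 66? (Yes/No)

gcd(3249, 4437): 4437 = 1·3249 + 1188; 3249 = 2·1188 + 873; 1188 = 1·873 + 315; 873 = 2·315 + 243; 315 = 1·243 + 72; 243 = 3·72 + 27; 72 = 2·27 + 18; 27 = 1·18 + 9; 18 = 2·9 + 0 → 9
9 does not divide 66, so a solution does not exist.

No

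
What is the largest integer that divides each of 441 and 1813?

49

Euclid: 1813 = 4·441 + 49; 441 = 9·49 + 0. Last nonzero remainder: 49.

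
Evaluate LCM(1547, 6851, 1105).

1547 = 7 · 13 · 17; 6851 = 13 · 17 · 31; 1105 = 5 · 13 · 17
lcm takes max exponent of each prime: 5 · 7 · 13 · 17 · 31 = 239785

239785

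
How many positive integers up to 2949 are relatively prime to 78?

Prime factors of 78: 2, 3, 13. Count integers ≤ 2949 divisible by none of them.
By inclusion–exclusion: 2949 − ⌊2949/2⌋ − ⌊2949/3⌋ − ⌊2949/13⌋ + ⌊2949/6⌋ + ⌊2949/26⌋ + ⌊2949/39⌋ − ⌊2949/78⌋ = 908.

908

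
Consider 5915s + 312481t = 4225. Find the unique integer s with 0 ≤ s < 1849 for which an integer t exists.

Reduce mod 312481: 5915s ≡ 4225 (mod 312481). With g = gcd(5915, 312481) = 169 dividing 4225, divide through: 35s ≡ 25 (mod 1849).
Since gcd(35, 1849) = 1, s ≡ 25·(35)⁻¹ ≡ 529 (mod 1849). Smallest non-negative: 529.

529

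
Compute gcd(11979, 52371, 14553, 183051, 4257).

99

11979 = 3² · 11³; 52371 = 3² · 11 · 23²; 14553 = 3³ · 7² · 11; 183051 = 3² · 11 · 43²; 4257 = 3² · 11 · 43
gcd takes min exponent of each prime: 3² · 11 = 99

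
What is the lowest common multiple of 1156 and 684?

gcd first: 1156 = 1·684 + 472; 684 = 1·472 + 212; 472 = 2·212 + 48; 212 = 4·48 + 20; 48 = 2·20 + 8; 20 = 2·8 + 4; 8 = 2·4 + 0 → gcd = 4
lcm = 1156·684/gcd = 790704/4 = 197676

197676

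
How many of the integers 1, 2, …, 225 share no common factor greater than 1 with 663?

130

663 = 3·13·17. Inclusion–exclusion on these primes:
225 − ⌊225/3⌋ − ⌊225/13⌋ − ⌊225/17⌋ + ⌊225/39⌋ + ⌊225/51⌋ + ⌊225/221⌋ − ⌊225/663⌋ = 130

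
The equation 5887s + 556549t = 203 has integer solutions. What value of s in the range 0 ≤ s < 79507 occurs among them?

21933

Euclid: 556549 = 94·5887 + 3171; 5887 = 1·3171 + 2716; 3171 = 1·2716 + 455; 2716 = 5·455 + 441; 455 = 1·441 + 14; 441 = 31·14 + 7; 14 = 2·7 + 0 → gcd = 7; 203 = 7·29.
Back-substitution yields 5887·(39139) + 556549·(-414) = 7, so one solution is s = 39139·29 = 1135031, t = -414·29 = -12006.
Solutions in s differ by 556549/7 = 79507; the one in [0, 79507) is 1135031 mod 79507 = 21933.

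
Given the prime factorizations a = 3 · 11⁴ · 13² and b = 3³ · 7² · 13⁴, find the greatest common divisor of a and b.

507

min exponent per shared prime: 3 · 13² = 507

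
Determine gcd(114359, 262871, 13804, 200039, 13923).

114359 = 7 · 17 · 31²; 262871 = 7 · 17 · 47²; 13804 = 2² · 7 · 17 · 29; 200039 = 7 · 17 · 41²; 13923 = 3² · 7 · 13 · 17
gcd takes min exponent of each prime: 7 · 17 = 119

119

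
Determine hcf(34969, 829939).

Euclid: 829939 = 23·34969 + 25652; 34969 = 1·25652 + 9317; 25652 = 2·9317 + 7018; 9317 = 1·7018 + 2299; 7018 = 3·2299 + 121; 2299 = 19·121 + 0. Last nonzero remainder: 121.

121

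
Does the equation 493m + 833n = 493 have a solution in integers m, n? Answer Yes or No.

By Bézout, 493m + 833n = 493 has integer solutions iff gcd(493, 833) | 493.
Euclid: 833 = 1·493 + 340; 493 = 1·340 + 153; 340 = 2·153 + 34; 153 = 4·34 + 17; 34 = 2·17 + 0. gcd = 17; 493 mod 17 = 0. Yes.

Yes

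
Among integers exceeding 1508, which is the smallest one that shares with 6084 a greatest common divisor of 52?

Multiples of 52 above 1508: 52·30, 52·31, … . Need the cofactor coprime to 6084/52 = 117.
Checking s = 30, 31, … the first with gcd(s, 117) = 1 is s = 31, giving 1612.

1612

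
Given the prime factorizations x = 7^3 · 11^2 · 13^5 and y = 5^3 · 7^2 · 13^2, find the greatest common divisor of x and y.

8281

min exponent per shared prime: 7^2 · 13^2 = 8281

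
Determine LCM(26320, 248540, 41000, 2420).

40565928326000

lcm(26320, 248540) = 26320·248540/gcd = 6541572800/20 = 327078640
lcm(327078640, 41000) = 327078640·41000/gcd = 13410224240000/40 = 335255606000
lcm(335255606000, 2420) = 335255606000·2420/gcd = 811318566520000/20 = 40565928326000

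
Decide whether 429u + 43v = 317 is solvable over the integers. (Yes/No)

gcd(429, 43): 429 = 9·43 + 42; 43 = 1·42 + 1; 42 = 42·1 + 0 → 1
1 divides 317, so a solution exists.

Yes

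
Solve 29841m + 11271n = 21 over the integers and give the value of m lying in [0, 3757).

gcd(29841, 11271) = 3 (Euclid: 29841 = 2·11271 + 7299; 11271 = 1·7299 + 3972; 7299 = 1·3972 + 3327; 3972 = 1·3327 + 645; 3327 = 5·645 + 102; 645 = 6·102 + 33; 102 = 3·33 + 3; 33 = 11·3 + 0), and 3 | 21.
Extended Euclid: 29841·(332) + 11271·(-879) = 3. Scale by 7: m₀ = 2324.
General solution m = m₀ + 3757t; reducing mod 3757 gives m = 2324 (and n = -6153).

2324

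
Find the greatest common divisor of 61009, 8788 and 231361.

169

61009 = 13² · 19²; 8788 = 2² · 13³; 231361 = 13² · 37²
gcd takes min exponent of each prime: 13² = 169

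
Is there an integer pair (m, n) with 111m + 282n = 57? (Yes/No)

By Bézout, 111m + 282n = 57 has integer solutions iff gcd(111, 282) | 57.
Euclid: 282 = 2·111 + 60; 111 = 1·60 + 51; 60 = 1·51 + 9; 51 = 5·9 + 6; 9 = 1·6 + 3; 6 = 2·3 + 0. gcd = 3; 57 mod 3 = 0. Yes.

Yes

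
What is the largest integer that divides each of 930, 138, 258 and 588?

gcd(930, 138): 930 = 6·138 + 102; 138 = 1·102 + 36; 102 = 2·36 + 30; 36 = 1·30 + 6; 30 = 5·6 + 0 → 6
gcd(6, 258): 258 = 43·6 + 0 → 6
gcd(6, 588): 588 = 98·6 + 0 → 6

6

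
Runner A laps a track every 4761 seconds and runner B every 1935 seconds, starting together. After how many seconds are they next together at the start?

4761 = 3² · 23²; 1935 = 3² · 5 · 43
max exponents: 3² · 5 · 23² · 43 = 1023615

1023615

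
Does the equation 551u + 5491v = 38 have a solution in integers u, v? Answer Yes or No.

gcd(551, 5491): 5491 = 9·551 + 532; 551 = 1·532 + 19; 532 = 28·19 + 0 → 19
19 divides 38, so a solution exists.

Yes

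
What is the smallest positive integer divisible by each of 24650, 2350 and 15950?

12744050

24650 = 2 · 5² · 17 · 29; 2350 = 2 · 5² · 47; 15950 = 2 · 5² · 11 · 29
lcm takes max exponent of each prime: 2 · 5² · 11 · 17 · 29 · 47 = 12744050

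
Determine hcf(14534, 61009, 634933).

169

gcd(14534, 61009): 61009 = 4·14534 + 2873; 14534 = 5·2873 + 169; 2873 = 17·169 + 0 → 169
gcd(169, 634933): 634933 = 3757·169 + 0 → 169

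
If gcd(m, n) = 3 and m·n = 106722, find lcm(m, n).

35574

For any two positive integers, gcd × lcm equals their product. Hence lcm = 106722 / 3 = 35574.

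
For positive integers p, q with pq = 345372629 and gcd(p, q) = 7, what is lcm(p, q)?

49338947

Since gcd(p,q)·lcm(p,q) = pq, lcm = 345372629/7 = 49338947.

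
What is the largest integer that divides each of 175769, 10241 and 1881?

209

175769 = 11 · 19 · 29²; 10241 = 7² · 11 · 19; 1881 = 3² · 11 · 19
gcd takes min exponent of each prime: 11 · 19 = 209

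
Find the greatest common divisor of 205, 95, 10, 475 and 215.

gcd(205, 95): 205 = 2·95 + 15; 95 = 6·15 + 5; 15 = 3·5 + 0 → 5
gcd(5, 10): 10 = 2·5 + 0 → 5
gcd(5, 475): 475 = 95·5 + 0 → 5
gcd(5, 215): 215 = 43·5 + 0 → 5

5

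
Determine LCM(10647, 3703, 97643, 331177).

10647 = 3² · 7 · 13²; 3703 = 7 · 23²; 97643 = 7 · 13 · 29 · 37; 331177 = 7 · 11² · 17 · 23
lcm takes max exponent of each prime: 3² · 7 · 11² · 13² · 17 · 23² · 29 · 37 = 12431311235343

12431311235343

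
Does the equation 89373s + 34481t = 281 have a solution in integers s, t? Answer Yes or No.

Yes

By Bézout, 89373s + 34481t = 281 has integer solutions iff gcd(89373, 34481) | 281.
Euclid: 89373 = 2·34481 + 20411; 34481 = 1·20411 + 14070; 20411 = 1·14070 + 6341; 14070 = 2·6341 + 1388; 6341 = 4·1388 + 789; 1388 = 1·789 + 599; 789 = 1·599 + 190; 599 = 3·190 + 29; 190 = 6·29 + 16; 29 = 1·16 + 13; 16 = 1·13 + 3; 13 = 4·3 + 1; 3 = 3·1 + 0. gcd = 1; 281 mod 1 = 0. Yes.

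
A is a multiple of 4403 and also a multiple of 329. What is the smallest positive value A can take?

gcd first: 4403 = 13·329 + 126; 329 = 2·126 + 77; 126 = 1·77 + 49; 77 = 1·49 + 28; 49 = 1·28 + 21; 28 = 1·21 + 7; 21 = 3·7 + 0 → gcd = 7
lcm = 4403·329/gcd = 1448587/7 = 206941

206941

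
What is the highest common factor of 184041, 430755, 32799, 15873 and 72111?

gcd(184041, 430755): 430755 = 2·184041 + 62673; 184041 = 2·62673 + 58695; 62673 = 1·58695 + 3978; 58695 = 14·3978 + 3003; 3978 = 1·3003 + 975; 3003 = 3·975 + 78; 975 = 12·78 + 39; 78 = 2·39 + 0 → 39
gcd(39, 32799): 32799 = 841·39 + 0 → 39
gcd(39, 15873): 15873 = 407·39 + 0 → 39
gcd(39, 72111): 72111 = 1849·39 + 0 → 39

39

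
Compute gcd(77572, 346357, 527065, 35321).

gcd(77572, 346357): 346357 = 4·77572 + 36069; 77572 = 2·36069 + 5434; 36069 = 6·5434 + 3465; 5434 = 1·3465 + 1969; 3465 = 1·1969 + 1496; 1969 = 1·1496 + 473; 1496 = 3·473 + 77; 473 = 6·77 + 11; 77 = 7·11 + 0 → 11
gcd(11, 527065): 527065 = 47915·11 + 0 → 11
gcd(11, 35321): 35321 = 3211·11 + 0 → 11

11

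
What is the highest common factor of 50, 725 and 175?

50 = 2 · 5²; 725 = 5² · 29; 175 = 5² · 7
gcd takes min exponent of each prime: 5² = 25

25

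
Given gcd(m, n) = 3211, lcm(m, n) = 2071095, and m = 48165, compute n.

138073

Using mn = gcd(m,n)·lcm(m,n) = 3211·2071095 = 6650286045, we get n = 6650286045/48165 = 138073.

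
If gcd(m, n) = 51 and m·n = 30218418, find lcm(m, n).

592518

gcd·lcm = product, so lcm = 30218418/51 = 592518.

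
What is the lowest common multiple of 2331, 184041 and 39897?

2331 = 3² · 7 · 37; 184041 = 3² · 11² · 13²; 39897 = 3² · 11 · 13 · 31
lcm takes max exponent of each prime: 3² · 7 · 11² · 13² · 31 · 37 = 1477665189

1477665189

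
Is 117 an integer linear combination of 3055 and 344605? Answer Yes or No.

No

By Bézout, 3055s + 344605t = 117 has integer solutions iff gcd(3055, 344605) | 117.
Euclid: 344605 = 112·3055 + 2445; 3055 = 1·2445 + 610; 2445 = 4·610 + 5; 610 = 122·5 + 0. gcd = 5; 117 mod 5 = 2. No.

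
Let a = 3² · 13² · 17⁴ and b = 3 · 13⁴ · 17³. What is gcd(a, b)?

2490891

min exponent per shared prime: 3 · 13² · 17³ = 2490891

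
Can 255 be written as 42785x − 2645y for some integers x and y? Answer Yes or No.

Yes

By Bézout, 42785x − 2645y = 255 has integer solutions iff gcd(42785, 2645) | 255.
Euclid: 42785 = 16·2645 + 465; 2645 = 5·465 + 320; 465 = 1·320 + 145; 320 = 2·145 + 30; 145 = 4·30 + 25; 30 = 1·25 + 5; 25 = 5·5 + 0. gcd = 5; 255 mod 5 = 0. Yes.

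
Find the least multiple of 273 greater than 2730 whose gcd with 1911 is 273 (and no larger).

3003

1911 = 273·7. Any x with gcd(x, 1911) = 273 is a multiple of 273, say 273s, with s coprime to 7.
Need s > 2730/273, so s ≥ 11. First s ≥ 11 with gcd(s, 7) = 1 is s = 11. Thus x = 273·11 = 3003.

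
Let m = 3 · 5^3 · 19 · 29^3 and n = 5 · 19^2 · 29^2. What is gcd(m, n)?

79895

min exponent per shared prime: 5 · 19 · 29^2 = 79895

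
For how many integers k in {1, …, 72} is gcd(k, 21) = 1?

Prime factors of 21: 3, 7. Count integers ≤ 72 divisible by none of them.
By inclusion–exclusion: 72 − ⌊72/3⌋ − ⌊72/7⌋ + ⌊72/21⌋ = 41.

41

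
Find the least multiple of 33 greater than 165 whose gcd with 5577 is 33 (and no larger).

198

gcd(x, 5577) = 33 forces 33 | x; write x = 33s. Then gcd(33s, 33·169) = 33·gcd(s, 169), so need gcd(s, 169) = 1.
33s > 165 gives s ≥ 6. The least s ≥ 6 coprime to 169 is 6, so x = 33·6 = 198.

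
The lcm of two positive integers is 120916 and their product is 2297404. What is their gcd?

19

From gcd × lcm = ab: gcd = 2297404 / 120916 = 19.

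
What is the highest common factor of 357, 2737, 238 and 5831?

119

gcd(357, 2737): 2737 = 7·357 + 238; 357 = 1·238 + 119; 238 = 2·119 + 0 → 119
gcd(119, 238): 238 = 2·119 + 0 → 119
gcd(119, 5831): 5831 = 49·119 + 0 → 119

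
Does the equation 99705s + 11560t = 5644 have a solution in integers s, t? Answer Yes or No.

No

gcd(99705, 11560): 99705 = 8·11560 + 7225; 11560 = 1·7225 + 4335; 7225 = 1·4335 + 2890; 4335 = 1·2890 + 1445; 2890 = 2·1445 + 0 → 1445
1445 does not divide 5644, so a solution does not exist.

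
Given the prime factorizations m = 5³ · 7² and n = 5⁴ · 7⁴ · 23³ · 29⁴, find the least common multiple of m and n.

12913610320454375

max exponent per prime: 5⁴ · 7⁴ · 23³ · 29⁴ = 12913610320454375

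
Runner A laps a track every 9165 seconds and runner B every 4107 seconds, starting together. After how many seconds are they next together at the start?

12546885

9165 = 3 · 5 · 13 · 47; 4107 = 3 · 37²
max exponents: 3 · 5 · 13 · 37² · 47 = 12546885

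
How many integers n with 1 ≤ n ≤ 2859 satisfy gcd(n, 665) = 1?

1858

665 = 5·7·19. Inclusion–exclusion on these primes:
2859 − ⌊2859/5⌋ − ⌊2859/7⌋ − ⌊2859/19⌋ + ⌊2859/35⌋ + ⌊2859/95⌋ + ⌊2859/133⌋ − ⌊2859/665⌋ = 1858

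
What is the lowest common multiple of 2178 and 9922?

89298

2178 = 2 · 3² · 11²; 9922 = 2 · 11² · 41
max exponents: 2 · 3² · 11² · 41 = 89298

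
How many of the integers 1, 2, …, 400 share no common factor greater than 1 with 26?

Prime factors of 26: 2, 13. Count integers ≤ 400 divisible by none of them.
By inclusion–exclusion: 400 − ⌊400/2⌋ − ⌊400/13⌋ + ⌊400/26⌋ = 185.

185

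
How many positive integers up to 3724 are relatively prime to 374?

1593

374 = 2·11·17. Inclusion–exclusion on these primes:
3724 − ⌊3724/2⌋ − ⌊3724/11⌋ − ⌊3724/17⌋ + ⌊3724/22⌋ + ⌊3724/34⌋ + ⌊3724/187⌋ − ⌊3724/374⌋ = 1593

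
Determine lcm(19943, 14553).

538461

gcd first: 19943 = 1·14553 + 5390; 14553 = 2·5390 + 3773; 5390 = 1·3773 + 1617; 3773 = 2·1617 + 539; 1617 = 3·539 + 0 → gcd = 539
lcm = 19943·14553/gcd = 290230479/539 = 538461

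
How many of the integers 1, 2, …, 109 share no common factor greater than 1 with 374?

374 = 2·11·17. Inclusion–exclusion on these primes:
109 − ⌊109/2⌋ − ⌊109/11⌋ − ⌊109/17⌋ + ⌊109/22⌋ + ⌊109/34⌋ + ⌊109/187⌋ − ⌊109/374⌋ = 47

47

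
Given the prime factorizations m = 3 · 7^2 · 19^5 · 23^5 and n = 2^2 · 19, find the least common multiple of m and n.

9370969209982716

max exponent per prime: 2^2 · 3 · 7^2 · 19^5 · 23^5 = 9370969209982716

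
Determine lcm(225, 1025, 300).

225 = 3² · 5²; 1025 = 5² · 41; 300 = 2² · 3 · 5²
lcm takes max exponent of each prime: 2² · 3² · 5² · 41 = 36900

36900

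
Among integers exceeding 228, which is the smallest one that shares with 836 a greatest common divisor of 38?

266

Multiples of 38 above 228: 38·7, 38·8, … . Need the cofactor coprime to 836/38 = 22.
Checking s = 7, 8, … the first with gcd(s, 22) = 1 is s = 7, giving 266.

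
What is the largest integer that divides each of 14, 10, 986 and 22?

gcd(14, 10): 14 = 1·10 + 4; 10 = 2·4 + 2; 4 = 2·2 + 0 → 2
gcd(2, 986): 986 = 493·2 + 0 → 2
gcd(2, 22): 22 = 11·2 + 0 → 2

2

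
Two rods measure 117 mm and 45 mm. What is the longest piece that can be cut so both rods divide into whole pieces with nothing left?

9

117 = 3² · 13
45 = 3² · 5
Common: 3² = 9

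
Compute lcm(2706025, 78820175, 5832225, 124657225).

2706025 = 5² · 7² · 47²; 78820175 = 5² · 7² · 37² · 47; 5832225 = 3² · 5² · 7² · 23²; 124657225 = 5² · 7² · 11² · 29²
lcm takes max exponent of each prime: 3² · 5² · 7² · 11² · 23² · 29² · 37² · 47² = 1794794790491235225

1794794790491235225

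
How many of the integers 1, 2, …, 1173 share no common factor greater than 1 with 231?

609

Prime factors of 231: 3, 7, 11. Count integers ≤ 1173 divisible by none of them.
By inclusion–exclusion: 1173 − ⌊1173/3⌋ − ⌊1173/7⌋ − ⌊1173/11⌋ + ⌊1173/21⌋ + ⌊1173/33⌋ + ⌊1173/77⌋ − ⌊1173/231⌋ = 609.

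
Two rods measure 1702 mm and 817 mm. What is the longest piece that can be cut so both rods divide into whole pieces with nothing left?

Euclid: 1702 = 2·817 + 68; 817 = 12·68 + 1; 68 = 68·1 + 0. Last nonzero remainder: 1.

1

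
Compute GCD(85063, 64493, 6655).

85063 = 11² · 19 · 37; 64493 = 11² · 13 · 41; 6655 = 5 · 11³
gcd takes min exponent of each prime: 11² = 121

121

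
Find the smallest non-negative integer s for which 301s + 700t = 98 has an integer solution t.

98

Euclid: 700 = 2·301 + 98; 301 = 3·98 + 7; 98 = 14·7 + 0 → gcd = 7; 98 = 7·14.
Back-substitution yields 301·(7) + 700·(-3) = 7, so one solution is s = 7·14 = 98, t = -3·14 = -42.
Solutions in s differ by 700/7 = 100; the one in [0, 100) is 98 mod 100 = 98.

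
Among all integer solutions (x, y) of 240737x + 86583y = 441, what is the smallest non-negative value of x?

633

gcd(240737, 86583) = 49 (Euclid: 240737 = 2·86583 + 67571; 86583 = 1·67571 + 19012; 67571 = 3·19012 + 10535; 19012 = 1·10535 + 8477; 10535 = 1·8477 + 2058; 8477 = 4·2058 + 245; 2058 = 8·245 + 98; 245 = 2·98 + 49; 98 = 2·49 + 0), and 49 | 441.
Extended Euclid: 240737·(-715) + 86583·(1988) = 49. Scale by 9: x₀ = -6435.
General solution x = x₀ + 1767t; reducing mod 1767 gives x = 633 (and y = -1760).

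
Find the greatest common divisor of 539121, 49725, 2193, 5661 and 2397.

51

gcd(539121, 49725): 539121 = 10·49725 + 41871; 49725 = 1·41871 + 7854; 41871 = 5·7854 + 2601; 7854 = 3·2601 + 51; 2601 = 51·51 + 0 → 51
gcd(51, 2193): 2193 = 43·51 + 0 → 51
gcd(51, 5661): 5661 = 111·51 + 0 → 51
gcd(51, 2397): 2397 = 47·51 + 0 → 51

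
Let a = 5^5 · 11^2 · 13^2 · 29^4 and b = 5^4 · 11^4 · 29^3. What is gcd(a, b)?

min exponent per shared prime: 5^4 · 11^2 · 29^3 = 1844418125

1844418125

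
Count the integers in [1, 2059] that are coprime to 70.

Prime factors of 70: 2, 5, 7. Count integers ≤ 2059 divisible by none of them.
By inclusion–exclusion: 2059 − ⌊2059/2⌋ − ⌊2059/5⌋ − ⌊2059/7⌋ + ⌊2059/10⌋ + ⌊2059/14⌋ + ⌊2059/35⌋ − ⌊2059/70⌋ = 706.

706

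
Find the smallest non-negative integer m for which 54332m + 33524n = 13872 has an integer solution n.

Euclid: 54332 = 1·33524 + 20808; 33524 = 1·20808 + 12716; 20808 = 1·12716 + 8092; 12716 = 1·8092 + 4624; 8092 = 1·4624 + 3468; 4624 = 1·3468 + 1156; 3468 = 3·1156 + 0 → gcd = 1156; 13872 = 1156·12.
Back-substitution yields 54332·(-8) + 33524·(13) = 1156, so one solution is m = -8·12 = -96, n = 13·12 = 156.
Solutions in m differ by 33524/1156 = 29; the one in [0, 29) is -96 mod 29 = 20.

20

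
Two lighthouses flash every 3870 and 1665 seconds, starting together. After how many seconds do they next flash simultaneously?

143190

3870 = 2 · 3² · 5 · 43; 1665 = 3² · 5 · 37
max exponents: 2 · 3² · 5 · 37 · 43 = 143190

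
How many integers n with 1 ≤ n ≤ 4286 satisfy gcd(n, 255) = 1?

2152

Prime factors of 255: 3, 5, 17. Count integers ≤ 4286 divisible by none of them.
By inclusion–exclusion: 4286 − ⌊4286/3⌋ − ⌊4286/5⌋ − ⌊4286/17⌋ + ⌊4286/15⌋ + ⌊4286/51⌋ + ⌊4286/85⌋ − ⌊4286/255⌋ = 2152.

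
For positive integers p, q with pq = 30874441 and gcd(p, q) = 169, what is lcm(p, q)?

182689

Since gcd(p,q)·lcm(p,q) = pq, lcm = 30874441/169 = 182689.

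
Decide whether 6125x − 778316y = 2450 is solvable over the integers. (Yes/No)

Yes

gcd(6125, 778316): 778316 = 127·6125 + 441; 6125 = 13·441 + 392; 441 = 1·392 + 49; 392 = 8·49 + 0 → 49
49 divides 2450, so a solution exists.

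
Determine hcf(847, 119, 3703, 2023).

7

847 = 7 · 11²; 119 = 7 · 17; 3703 = 7 · 23²; 2023 = 7 · 17²
gcd takes min exponent of each prime: 7 = 7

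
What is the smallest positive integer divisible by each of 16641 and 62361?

115305489

gcd first: 62361 = 3·16641 + 12438; 16641 = 1·12438 + 4203; 12438 = 2·4203 + 4032; 4203 = 1·4032 + 171; 4032 = 23·171 + 99; 171 = 1·99 + 72; 99 = 1·72 + 27; 72 = 2·27 + 18; 27 = 1·18 + 9; 18 = 2·9 + 0 → gcd = 9
lcm = 16641·62361/gcd = 1037749401/9 = 115305489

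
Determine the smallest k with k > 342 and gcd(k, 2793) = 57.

456

gcd(k, 2793) = 57 forces 57 | k; write k = 57s. Then gcd(57s, 57·49) = 57·gcd(s, 49), so need gcd(s, 49) = 1.
57s > 342 gives s ≥ 7. The least s ≥ 7 coprime to 49 is 8, so k = 57·8 = 456.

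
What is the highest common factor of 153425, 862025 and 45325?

153425 = 5² · 17 · 19²; 862025 = 5² · 29² · 41; 45325 = 5² · 7² · 37
gcd takes min exponent of each prime: 5² = 25

25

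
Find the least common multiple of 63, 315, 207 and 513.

lcm(63, 315) = 63·315/gcd = 19845/63 = 315
lcm(315, 207) = 315·207/gcd = 65205/9 = 7245
lcm(7245, 513) = 7245·513/gcd = 3716685/9 = 412965

412965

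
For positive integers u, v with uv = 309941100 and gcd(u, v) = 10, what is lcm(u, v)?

30994110

gcd·lcm = product, so lcm = 309941100/10 = 30994110.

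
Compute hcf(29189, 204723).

Euclid: 204723 = 7·29189 + 400; 29189 = 72·400 + 389; 400 = 1·389 + 11; 389 = 35·11 + 4; 11 = 2·4 + 3; 4 = 1·3 + 1; 3 = 3·1 + 0. Last nonzero remainder: 1.

1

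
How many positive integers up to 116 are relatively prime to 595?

Prime factors of 595: 5, 7, 17. Count integers ≤ 116 divisible by none of them.
By inclusion–exclusion: 116 − ⌊116/5⌋ − ⌊116/7⌋ − ⌊116/17⌋ + ⌊116/35⌋ + ⌊116/85⌋ + ⌊116/119⌋ − ⌊116/595⌋ = 75.

75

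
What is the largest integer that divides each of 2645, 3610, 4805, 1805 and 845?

2645 = 5 · 23²; 3610 = 2 · 5 · 19²; 4805 = 5 · 31²; 1805 = 5 · 19²; 845 = 5 · 13²
gcd takes min exponent of each prime: 5 = 5

5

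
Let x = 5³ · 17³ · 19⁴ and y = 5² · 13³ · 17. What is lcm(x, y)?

max exponent per prime: 5³ · 13³ · 17³ · 19⁴ = 175833344922625

175833344922625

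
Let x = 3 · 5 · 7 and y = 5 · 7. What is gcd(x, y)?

min exponent per shared prime: 5 · 7 = 35

35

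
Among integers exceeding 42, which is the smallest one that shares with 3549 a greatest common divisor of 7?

gcd(t, 3549) = 7 forces 7 | t; write t = 7s. Then gcd(7s, 7·507) = 7·gcd(s, 507), so need gcd(s, 507) = 1.
7s > 42 gives s ≥ 7. The least s ≥ 7 coprime to 507 is 7, so t = 7·7 = 49.

49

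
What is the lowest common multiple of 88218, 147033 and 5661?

53325046242

88218 = 2 · 3² · 13² · 29; 147033 = 3² · 17 · 31²; 5661 = 3² · 17 · 37
lcm takes max exponent of each prime: 2 · 3² · 13² · 17 · 29 · 31² · 37 = 53325046242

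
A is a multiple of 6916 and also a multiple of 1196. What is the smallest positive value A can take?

159068

gcd first: 6916 = 5·1196 + 936; 1196 = 1·936 + 260; 936 = 3·260 + 156; 260 = 1·156 + 104; 156 = 1·104 + 52; 104 = 2·52 + 0 → gcd = 52
lcm = 6916·1196/gcd = 8271536/52 = 159068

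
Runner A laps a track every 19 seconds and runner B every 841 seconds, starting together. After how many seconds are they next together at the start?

gcd first: 841 = 44·19 + 5; 19 = 3·5 + 4; 5 = 1·4 + 1; 4 = 4·1 + 0 → gcd = 1
lcm = 19·841/gcd = 15979/1 = 15979

15979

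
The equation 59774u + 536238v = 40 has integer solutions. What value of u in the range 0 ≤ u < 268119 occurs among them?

254465

Reduce mod 536238: 59774u ≡ 40 (mod 536238). With g = gcd(59774, 536238) = 2 dividing 40, divide through: 29887u ≡ 20 (mod 268119).
Since gcd(29887, 268119) = 1, u ≡ 20·(29887)⁻¹ ≡ 254465 (mod 268119). Smallest non-negative: 254465.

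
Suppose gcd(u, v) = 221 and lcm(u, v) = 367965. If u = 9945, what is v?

8177

u·v = gcd·lcm = 221·367965 = 81320265, so v = 81320265/9945 = 8177.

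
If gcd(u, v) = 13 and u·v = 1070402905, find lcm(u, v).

82338685

gcd·lcm = product, so lcm = 1070402905/13 = 82338685.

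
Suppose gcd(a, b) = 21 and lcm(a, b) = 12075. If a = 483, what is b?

Using ab = gcd(a,b)·lcm(a,b) = 21·12075 = 253575, we get b = 253575/483 = 525.

525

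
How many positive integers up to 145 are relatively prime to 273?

273 = 3·7·13. Inclusion–exclusion on these primes:
145 − ⌊145/3⌋ − ⌊145/7⌋ − ⌊145/13⌋ + ⌊145/21⌋ + ⌊145/39⌋ + ⌊145/91⌋ − ⌊145/273⌋ = 76

76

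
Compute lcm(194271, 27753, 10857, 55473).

194271 = 3 · 7 · 11 · 29²; 27753 = 3 · 11 · 29²; 10857 = 3 · 7 · 11 · 47; 55473 = 3 · 11 · 41²
lcm takes max exponent of each prime: 3 · 7 · 11 · 29² · 41² · 47 = 15348768897

15348768897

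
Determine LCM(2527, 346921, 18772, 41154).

lcm(2527, 346921) = 2527·346921/gcd = 876669367/361 = 2428447
lcm(2428447, 18772) = 2428447·18772/gcd = 45586807084/361 = 126279244
lcm(126279244, 41154) = 126279244·41154/gcd = 5196896007576/722 = 7197916908

7197916908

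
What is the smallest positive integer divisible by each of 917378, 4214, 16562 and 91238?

6206591497106

lcm(917378, 4214) = 917378·4214/gcd = 3865830892/98 = 39447254
lcm(39447254, 16562) = 39447254·16562/gcd = 653325420748/98 = 6666585926
lcm(6666585926, 91238) = 6666585926·91238/gcd = 608245966716388/98 = 6206591497106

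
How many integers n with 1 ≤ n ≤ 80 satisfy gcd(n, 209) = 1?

69

Prime factors of 209: 11, 19. Count integers ≤ 80 divisible by none of them.
By inclusion–exclusion: 80 − ⌊80/11⌋ − ⌊80/19⌋ + ⌊80/209⌋ = 69.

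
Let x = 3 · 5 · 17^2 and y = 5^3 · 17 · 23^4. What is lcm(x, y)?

max exponent per prime: 3 · 5^3 · 17^2 · 23^4 = 30327768375

30327768375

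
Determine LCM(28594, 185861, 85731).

1874594046

28594 = 2 · 17 · 29²; 185861 = 13 · 17 · 29²; 85731 = 3 · 17 · 41²
lcm takes max exponent of each prime: 2 · 3 · 13 · 17 · 29² · 41² = 1874594046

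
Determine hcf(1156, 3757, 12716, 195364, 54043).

289

gcd(1156, 3757): 3757 = 3·1156 + 289; 1156 = 4·289 + 0 → 289
gcd(289, 12716): 12716 = 44·289 + 0 → 289
gcd(289, 195364): 195364 = 676·289 + 0 → 289
gcd(289, 54043): 54043 = 187·289 + 0 → 289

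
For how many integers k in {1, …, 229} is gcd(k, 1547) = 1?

1547 = 7·13·17. Inclusion–exclusion on these primes:
229 − ⌊229/7⌋ − ⌊229/13⌋ − ⌊229/17⌋ + ⌊229/91⌋ + ⌊229/119⌋ + ⌊229/221⌋ − ⌊229/1547⌋ = 171

171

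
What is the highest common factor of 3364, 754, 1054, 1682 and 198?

gcd(3364, 754): 3364 = 4·754 + 348; 754 = 2·348 + 58; 348 = 6·58 + 0 → 58
gcd(58, 1054): 1054 = 18·58 + 10; 58 = 5·10 + 8; 10 = 1·8 + 2; 8 = 4·2 + 0 → 2
gcd(2, 1682): 1682 = 841·2 + 0 → 2
gcd(2, 198): 198 = 99·2 + 0 → 2

2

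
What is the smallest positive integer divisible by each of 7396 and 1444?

7396 = 2² · 43²; 1444 = 2² · 19²
max exponents: 2² · 19² · 43² = 2669956

2669956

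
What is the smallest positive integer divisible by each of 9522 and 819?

866502

gcd first: 9522 = 11·819 + 513; 819 = 1·513 + 306; 513 = 1·306 + 207; 306 = 1·207 + 99; 207 = 2·99 + 9; 99 = 11·9 + 0 → gcd = 9
lcm = 9522·819/gcd = 7798518/9 = 866502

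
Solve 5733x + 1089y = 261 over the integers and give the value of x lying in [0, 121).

gcd(5733, 1089) = 9 (Euclid: 5733 = 5·1089 + 288; 1089 = 3·288 + 225; 288 = 1·225 + 63; 225 = 3·63 + 36; 63 = 1·36 + 27; 36 = 1·27 + 9; 27 = 3·9 + 0), and 9 | 261.
Extended Euclid: 5733·(-34) + 1089·(179) = 9. Scale by 29: x₀ = -986.
General solution x = x₀ + 121t; reducing mod 121 gives x = 103 (and y = -542).

103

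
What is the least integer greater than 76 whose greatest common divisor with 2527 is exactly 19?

95

2527 = 19·133. Any x with gcd(x, 2527) = 19 is a multiple of 19, say 19s, with s coprime to 133.
Need s > 76/19, so s ≥ 5. First s ≥ 5 with gcd(s, 133) = 1 is s = 5. Thus x = 19·5 = 95.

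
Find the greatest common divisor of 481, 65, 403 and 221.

13

gcd(481, 65): 481 = 7·65 + 26; 65 = 2·26 + 13; 26 = 2·13 + 0 → 13
gcd(13, 403): 403 = 31·13 + 0 → 13
gcd(13, 221): 221 = 17·13 + 0 → 13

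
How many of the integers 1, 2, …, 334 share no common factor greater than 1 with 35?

230

Prime factors of 35: 5, 7. Count integers ≤ 334 divisible by none of them.
By inclusion–exclusion: 334 − ⌊334/5⌋ − ⌊334/7⌋ + ⌊334/35⌋ = 230.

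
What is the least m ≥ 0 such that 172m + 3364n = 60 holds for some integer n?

gcd(172, 3364) = 4 (Euclid: 3364 = 19·172 + 96; 172 = 1·96 + 76; 96 = 1·76 + 20; 76 = 3·20 + 16; 20 = 1·16 + 4; 16 = 4·4 + 0), and 4 | 60.
Extended Euclid: 172·(-176) + 3364·(9) = 4. Scale by 15: m₀ = -2640.
General solution m = m₀ + 841t; reducing mod 841 gives m = 724 (and n = -37).

724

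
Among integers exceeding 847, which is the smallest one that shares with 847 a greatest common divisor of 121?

Multiples of 121 above 847: 121·8, 121·9, … . Need the cofactor coprime to 847/121 = 7.
Checking s = 8, 9, … the first with gcd(s, 7) = 1 is s = 8, giving 968.

968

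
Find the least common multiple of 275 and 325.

275 = 5² · 11; 325 = 5² · 13
max exponents: 5² · 11 · 13 = 3575

3575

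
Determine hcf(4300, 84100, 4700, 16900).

100

4300 = 2² · 5² · 43; 84100 = 2² · 5² · 29²; 4700 = 2² · 5² · 47; 16900 = 2² · 5² · 13²
gcd takes min exponent of each prime: 2² · 5² = 100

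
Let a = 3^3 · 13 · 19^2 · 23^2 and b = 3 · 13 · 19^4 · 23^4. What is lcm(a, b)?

max exponent per prime: 3^3 · 13 · 19^4 · 23^4 = 12800674795311

12800674795311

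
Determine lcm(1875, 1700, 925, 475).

89632500

1875 = 3 · 5⁴; 1700 = 2² · 5² · 17; 925 = 5² · 37; 475 = 5² · 19
lcm takes max exponent of each prime: 2² · 3 · 5⁴ · 17 · 19 · 37 = 89632500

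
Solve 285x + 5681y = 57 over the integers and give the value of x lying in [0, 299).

Euclid: 5681 = 19·285 + 266; 285 = 1·266 + 19; 266 = 14·19 + 0 → gcd = 19; 57 = 19·3.
Back-substitution yields 285·(20) + 5681·(-1) = 19, so one solution is x = 20·3 = 60, y = -1·3 = -3.
Solutions in x differ by 5681/19 = 299; the one in [0, 299) is 60 mod 299 = 60.

60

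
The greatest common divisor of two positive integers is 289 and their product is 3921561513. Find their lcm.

13569417

gcd·lcm = product, so lcm = 3921561513/289 = 13569417.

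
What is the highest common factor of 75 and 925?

25

Euclid: 925 = 12·75 + 25; 75 = 3·25 + 0. Last nonzero remainder: 25.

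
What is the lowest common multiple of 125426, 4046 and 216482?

1939462238

lcm(125426, 4046) = 125426·4046/gcd = 507473596/4046 = 125426
lcm(125426, 216482) = 125426·216482/gcd = 27152471332/14 = 1939462238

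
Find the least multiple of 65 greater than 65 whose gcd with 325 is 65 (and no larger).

Multiples of 65 above 65: 65·2, 65·3, … . Need the cofactor coprime to 325/65 = 5.
Checking s = 2, 3, … the first with gcd(s, 5) = 1 is s = 2, giving 130.

130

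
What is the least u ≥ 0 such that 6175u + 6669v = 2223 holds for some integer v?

Euclid: 6669 = 1·6175 + 494; 6175 = 12·494 + 247; 494 = 2·247 + 0 → gcd = 247; 2223 = 247·9.
Back-substitution yields 6175·(13) + 6669·(-12) = 247, so one solution is u = 13·9 = 117, v = -12·9 = -108.
Solutions in u differ by 6669/247 = 27; the one in [0, 27) is 117 mod 27 = 9.

9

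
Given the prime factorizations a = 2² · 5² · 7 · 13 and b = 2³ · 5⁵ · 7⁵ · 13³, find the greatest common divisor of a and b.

min exponent per shared prime: 2² · 5² · 7 · 13 = 9100

9100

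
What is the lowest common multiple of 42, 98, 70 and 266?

lcm(42, 98) = 42·98/gcd = 4116/14 = 294
lcm(294, 70) = 294·70/gcd = 20580/14 = 1470
lcm(1470, 266) = 1470·266/gcd = 391020/14 = 27930

27930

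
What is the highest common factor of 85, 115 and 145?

5

85 = 5 · 17; 115 = 5 · 23; 145 = 5 · 29
gcd takes min exponent of each prime: 5 = 5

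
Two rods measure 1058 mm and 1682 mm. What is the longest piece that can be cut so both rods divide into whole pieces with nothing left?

Euclid: 1682 = 1·1058 + 624; 1058 = 1·624 + 434; 624 = 1·434 + 190; 434 = 2·190 + 54; 190 = 3·54 + 28; 54 = 1·28 + 26; 28 = 1·26 + 2; 26 = 13·2 + 0. Last nonzero remainder: 2.

2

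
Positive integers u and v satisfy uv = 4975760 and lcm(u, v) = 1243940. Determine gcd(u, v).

gcd·lcm = product, so gcd = 4975760/1243940 = 4.

4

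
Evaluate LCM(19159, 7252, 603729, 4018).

38713518396

lcm(19159, 7252) = 19159·7252/gcd = 138941068/49 = 2835532
lcm(2835532, 603729) = 2835532·603729/gcd = 1711892898828/1813 = 944232156
lcm(944232156, 4018) = 944232156·4018/gcd = 3793924802808/98 = 38713518396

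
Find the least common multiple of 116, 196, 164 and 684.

lcm(116, 196) = 116·196/gcd = 22736/4 = 5684
lcm(5684, 164) = 5684·164/gcd = 932176/4 = 233044
lcm(233044, 684) = 233044·684/gcd = 159402096/4 = 39850524

39850524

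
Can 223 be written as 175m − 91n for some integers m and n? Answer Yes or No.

No

gcd(175, 91): 175 = 1·91 + 84; 91 = 1·84 + 7; 84 = 12·7 + 0 → 7
7 does not divide 223, so a solution does not exist.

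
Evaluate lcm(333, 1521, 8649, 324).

1946959092

333 = 3² · 37; 1521 = 3² · 13²; 8649 = 3² · 31²; 324 = 2² · 3⁴
lcm takes max exponent of each prime: 2² · 3⁴ · 13² · 31² · 37 = 1946959092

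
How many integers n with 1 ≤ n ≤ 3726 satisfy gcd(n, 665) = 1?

665 = 5·7·19. Inclusion–exclusion on these primes:
3726 − ⌊3726/5⌋ − ⌊3726/7⌋ − ⌊3726/19⌋ + ⌊3726/35⌋ + ⌊3726/95⌋ + ⌊3726/133⌋ − ⌊3726/665⌋ = 2421

2421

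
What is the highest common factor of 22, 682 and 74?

2

gcd(22, 682): 682 = 31·22 + 0 → 22
gcd(22, 74): 74 = 3·22 + 8; 22 = 2·8 + 6; 8 = 1·6 + 2; 6 = 3·2 + 0 → 2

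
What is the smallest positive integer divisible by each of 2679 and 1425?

66975

2679 = 3 · 19 · 47; 1425 = 3 · 5² · 19
max exponents: 3 · 5² · 19 · 47 = 66975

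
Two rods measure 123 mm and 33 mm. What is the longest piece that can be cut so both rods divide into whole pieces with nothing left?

3

Euclid: 123 = 3·33 + 24; 33 = 1·24 + 9; 24 = 2·9 + 6; 9 = 1·6 + 3; 6 = 2·3 + 0. Last nonzero remainder: 3.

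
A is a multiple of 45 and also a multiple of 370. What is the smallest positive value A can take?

45 = 3² · 5; 370 = 2 · 5 · 37
max exponents: 2 · 3² · 5 · 37 = 3330

3330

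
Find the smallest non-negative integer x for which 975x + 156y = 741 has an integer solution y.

3

Euclid: 975 = 6·156 + 39; 156 = 4·39 + 0 → gcd = 39; 741 = 39·19.
Back-substitution yields 975·(1) + 156·(-6) = 39, so one solution is x = 1·19 = 19, y = -6·19 = -114.
Solutions in x differ by 156/39 = 4; the one in [0, 4) is 19 mod 4 = 3.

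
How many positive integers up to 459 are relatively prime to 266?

266 = 2·7·19. Inclusion–exclusion on these primes:
459 − ⌊459/2⌋ − ⌊459/7⌋ − ⌊459/19⌋ + ⌊459/14⌋ + ⌊459/38⌋ + ⌊459/133⌋ − ⌊459/266⌋ = 187

187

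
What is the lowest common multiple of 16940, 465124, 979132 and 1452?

14114187780

16940 = 2² · 5 · 7 · 11²; 465124 = 2² · 11² · 31²; 979132 = 2² · 7 · 11² · 17²; 1452 = 2² · 3 · 11²
lcm takes max exponent of each prime: 2² · 3 · 5 · 7 · 11² · 17² · 31² = 14114187780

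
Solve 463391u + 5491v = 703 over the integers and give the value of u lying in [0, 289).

8

Euclid: 463391 = 84·5491 + 2147; 5491 = 2·2147 + 1197; 2147 = 1·1197 + 950; 1197 = 1·950 + 247; 950 = 3·247 + 209; 247 = 1·209 + 38; 209 = 5·38 + 19; 38 = 2·19 + 0 → gcd = 19; 703 = 19·37.
Back-substitution yields 463391·(133) + 5491·(-11224) = 19, so one solution is u = 133·37 = 4921, v = -11224·37 = -415288.
Solutions in u differ by 5491/19 = 289; the one in [0, 289) is 4921 mod 289 = 8.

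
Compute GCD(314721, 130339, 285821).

289

314721 = 3² · 11² · 17²; 130339 = 11 · 17² · 41; 285821 = 17² · 23 · 43
gcd takes min exponent of each prime: 17² = 289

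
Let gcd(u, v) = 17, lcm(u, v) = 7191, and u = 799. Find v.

153

u·v = gcd·lcm = 17·7191 = 122247, so v = 122247/799 = 153.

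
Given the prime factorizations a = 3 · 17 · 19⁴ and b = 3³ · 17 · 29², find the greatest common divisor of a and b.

min exponent per shared prime: 3 · 17 = 51

51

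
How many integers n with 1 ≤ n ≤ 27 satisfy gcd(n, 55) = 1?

Prime factors of 55: 5, 11. Count integers ≤ 27 divisible by none of them.
By inclusion–exclusion: 27 − ⌊27/5⌋ − ⌊27/11⌋ + ⌊27/55⌋ = 20.

20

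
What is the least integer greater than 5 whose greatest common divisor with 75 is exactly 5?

gcd(x, 75) = 5 forces 5 | x; write x = 5s. Then gcd(5s, 5·15) = 5·gcd(s, 15), so need gcd(s, 15) = 1.
5s > 5 gives s ≥ 2. The least s ≥ 2 coprime to 15 is 2, so x = 5·2 = 10.

10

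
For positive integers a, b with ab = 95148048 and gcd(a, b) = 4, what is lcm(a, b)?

23787012

For any two positive integers, gcd × lcm equals their product. Hence lcm = 95148048 / 4 = 23787012.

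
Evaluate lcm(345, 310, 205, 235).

345 = 3 · 5 · 23; 310 = 2 · 5 · 31; 205 = 5 · 41; 235 = 5 · 47
lcm takes max exponent of each prime: 2 · 3 · 5 · 23 · 31 · 41 · 47 = 41218530

41218530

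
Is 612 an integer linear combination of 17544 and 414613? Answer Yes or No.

Yes

By Bézout, 17544p − 414613q = 612 has integer solutions iff gcd(17544, 414613) | 612.
Euclid: 414613 = 23·17544 + 11101; 17544 = 1·11101 + 6443; 11101 = 1·6443 + 4658; 6443 = 1·4658 + 1785; 4658 = 2·1785 + 1088; 1785 = 1·1088 + 697; 1088 = 1·697 + 391; 697 = 1·391 + 306; 391 = 1·306 + 85; 306 = 3·85 + 51; 85 = 1·51 + 34; 51 = 1·34 + 17; 34 = 2·17 + 0. gcd = 17; 612 mod 17 = 0. Yes.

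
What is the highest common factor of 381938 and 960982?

722

Euclid: 960982 = 2·381938 + 197106; 381938 = 1·197106 + 184832; 197106 = 1·184832 + 12274; 184832 = 15·12274 + 722; 12274 = 17·722 + 0. Last nonzero remainder: 722.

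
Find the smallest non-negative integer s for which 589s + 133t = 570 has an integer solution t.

3

gcd(589, 133) = 19 (Euclid: 589 = 4·133 + 57; 133 = 2·57 + 19; 57 = 3·19 + 0), and 19 | 570.
Extended Euclid: 589·(-2) + 133·(9) = 19. Scale by 30: s₀ = -60.
General solution s = s₀ + 7k; reducing mod 7 gives s = 3 (and t = -9).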